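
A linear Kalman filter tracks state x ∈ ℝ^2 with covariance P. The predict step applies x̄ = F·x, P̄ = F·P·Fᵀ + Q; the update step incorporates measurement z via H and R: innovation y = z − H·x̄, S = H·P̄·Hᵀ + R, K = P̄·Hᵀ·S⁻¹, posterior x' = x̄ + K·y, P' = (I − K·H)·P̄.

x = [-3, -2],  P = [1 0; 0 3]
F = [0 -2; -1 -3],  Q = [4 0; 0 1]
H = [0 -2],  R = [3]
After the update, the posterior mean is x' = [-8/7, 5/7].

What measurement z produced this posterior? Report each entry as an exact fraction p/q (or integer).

x̄ = F·x = [4, 9]
P̄ = F·P·Fᵀ + Q = [16 18; 18 29]
S = H·P̄·Hᵀ + R = [119]
K = P̄·Hᵀ·S⁻¹ = [-36/119; -58/119]
x' − x̄ = [-36/7, -58/7] = K·y
y = (KᵀK)⁻¹·Kᵀ·(x' − x̄) = [17]
z = y + H·x̄ = [17] + [-18] = [-1]

z = [-1]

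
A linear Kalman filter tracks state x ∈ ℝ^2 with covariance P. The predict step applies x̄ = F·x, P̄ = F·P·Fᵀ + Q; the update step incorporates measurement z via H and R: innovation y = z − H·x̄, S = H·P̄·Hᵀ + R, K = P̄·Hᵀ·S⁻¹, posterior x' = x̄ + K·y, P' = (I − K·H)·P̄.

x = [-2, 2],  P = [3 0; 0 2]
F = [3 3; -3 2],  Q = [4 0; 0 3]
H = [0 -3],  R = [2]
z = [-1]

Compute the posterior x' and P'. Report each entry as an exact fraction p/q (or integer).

x' = [1305/344, 67/172]
P' = [14831/344 -15/172; -15/172 19/86]

x̄ = F·x = [0, 10]
P̄ = F·P·Fᵀ + Q = [49 -15; -15 38]
y = z − H·x̄ = [29]
S = H·P̄·Hᵀ + R = [344]
K = P̄·Hᵀ·S⁻¹ = [45/344; -57/172]
x' = x̄ + K·y = [1305/344, 67/172]
P' = (I − K·H)·P̄ = [14831/344 -15/172; -15/172 19/86]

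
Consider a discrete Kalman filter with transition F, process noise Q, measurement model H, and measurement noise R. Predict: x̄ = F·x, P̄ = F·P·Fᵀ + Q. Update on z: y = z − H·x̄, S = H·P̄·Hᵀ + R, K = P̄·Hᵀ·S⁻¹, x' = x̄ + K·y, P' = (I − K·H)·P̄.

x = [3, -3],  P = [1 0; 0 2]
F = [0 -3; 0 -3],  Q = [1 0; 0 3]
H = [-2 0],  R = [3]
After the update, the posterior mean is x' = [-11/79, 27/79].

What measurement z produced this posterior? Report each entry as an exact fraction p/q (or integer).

z = [1]

x̄ = F·x = [9, 9]
P̄ = F·P·Fᵀ + Q = [19 18; 18 21]
S = H·P̄·Hᵀ + R = [79]
K = P̄·Hᵀ·S⁻¹ = [-38/79; -36/79]
x' − x̄ = [-722/79, -684/79] = K·y
y = (KᵀK)⁻¹·Kᵀ·(x' − x̄) = [19]
z = y + H·x̄ = [19] + [-18] = [1]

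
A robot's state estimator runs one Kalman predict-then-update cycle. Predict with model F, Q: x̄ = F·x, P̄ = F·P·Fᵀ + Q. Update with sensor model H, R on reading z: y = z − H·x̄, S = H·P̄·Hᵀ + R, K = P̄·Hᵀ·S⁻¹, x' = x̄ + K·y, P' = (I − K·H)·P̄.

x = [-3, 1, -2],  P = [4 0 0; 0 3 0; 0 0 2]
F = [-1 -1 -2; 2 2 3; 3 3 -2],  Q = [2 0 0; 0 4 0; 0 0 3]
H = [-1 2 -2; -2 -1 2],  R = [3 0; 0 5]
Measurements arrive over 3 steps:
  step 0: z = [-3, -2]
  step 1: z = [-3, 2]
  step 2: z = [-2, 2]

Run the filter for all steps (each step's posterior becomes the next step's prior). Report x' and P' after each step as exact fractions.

step 0: x' = [91801/81172, -83985/40586, -82811/81172], P' = [67785/81172 33907/40586 59837/81172; 33907/40586 107851/20293 177903/40586; 59837/81172 177903/40586 331445/81172]
step 1: x' = [1017576398/4230955713, -1665448960/4230955713, 4240076446/4230955713], P' = [3352516066/4230955713 2686485175/4230955713 2317844966/4230955713; 2686485175/4230955713 19072219852/4230955713 15258918191/4230955713; 2317844966/4230955713 15258918191/4230955713 14119583179/4230955713]
step 2: x' = [-9601385108186/36287118888583, -40202394887538/36287118888583, -2765150328202/36287118888583], P' = [143720941730229/181435594442915 115369478668351/181435594442915 99510623570917/181435594442915; 115369478668351/181435594442915 817447799464134/181435594442915 654078261042043/181435594442915; 99510623570917/181435594442915 654078261042043/181435594442915 605324150305376/181435594442915]

step 0: x̄ = F·x = [6, -10, -2]
step 0: P̄ = F·P·Fᵀ + Q = [17 -26 -13; -26 50 30; -13 30 74]
step 0: y = z − H·x̄ = [19, 4]
step 0: S = H·P̄·Hᵀ + R = [328 -130; -130 299]
step 0: K = P̄·Hᵀ·S⁻¹ = [-1329/6244 -8371/40586; 1069/3122 7229/20293; -285/6244 18741/40586]
step 0: x' = x̄ + K·y = [91801/81172, -83985/40586, -82811/81172]
step 0: P' = (I − K·H)·P̄ = [67785/81172 33907/40586 59837/81172; 33907/40586 107851/20293 177903/40586; 59837/81172 177903/40586 331445/81172]
step 1: x̄ = F·x = [241791/81172, -57253/11596, -62885/81172]
step 1: P̄ = F·P·Fᵀ + Q = [3785513/81172 -881115/11596 -2241243/81172; -881115/11596 1547811/11596 556921/11596; -2241243/81172 556921/11596 2294933/81172]
step 1: y = z − H·x̄ = [674047/81172, 370925/81172]
step 1: S = H·P̄·Hᵀ + R = [41066141/81172 14133551/81172; 14133551/81172 13227257/81172]
step 1: K = P̄·Hᵀ·S⁻¹ = [-871745216/4230955713 -951165475/4230955713; 1646706049/4230955713 1214529236/4230955713; -13058314/4230955713 1668911647/4230955713]
step 1: x' = x̄ + K·y = [1017576398/4230955713, -1665448960/4230955713, 4240076446/4230955713]
step 1: P' = (I − K·H)·P̄ = [3352516066/4230955713 2686485175/4230955713 2317844966/4230955713; 2686485175/4230955713 19072219852/4230955713 15258918191/4230955713; 2317844966/4230955713 15258918191/4230955713 14119583179/4230955713]
step 2: x̄ = F·x = [-2610760110/1410318571, 11424484214/4230955713, -10423770578/4230955713]
step 2: P̄ = F·P·Fᵀ + Q = [54348334346/1410318571 -87783417903/1410318571 -32407279572/1410318571; -87783417903/1410318571 466112054419/4230955713 169952554319/4230955713; -32407279572/1410318571 169952554319/4230955713 108429398383/4230955713]
step 2: y = z − H·x̄ = [-59990701340/4230955713, 8356458712/1410318571]
step 2: S = H·P̄·Hᵀ + R = [1778796906805/4230955713 191823571105/1410318571; 191823571105/1410318571 205909305428/1410318571]
step 2: K = P̄·Hᵀ·S⁻¹ = [-37334410511787/181435594442915 -8151604599479/36287118888583; 70456532725277/181435594442915 10398790611330/36287118888583; -667467365861/181435594442915 14301951697075/36287118888583]
step 2: x' = x̄ + K·y = [-9601385108186/36287118888583, -40202394887538/36287118888583, -2765150328202/36287118888583]
step 2: P' = (I − K·H)·P̄ = [143720941730229/181435594442915 115369478668351/181435594442915 99510623570917/181435594442915; 115369478668351/181435594442915 817447799464134/181435594442915 654078261042043/181435594442915; 99510623570917/181435594442915 654078261042043/181435594442915 605324150305376/181435594442915]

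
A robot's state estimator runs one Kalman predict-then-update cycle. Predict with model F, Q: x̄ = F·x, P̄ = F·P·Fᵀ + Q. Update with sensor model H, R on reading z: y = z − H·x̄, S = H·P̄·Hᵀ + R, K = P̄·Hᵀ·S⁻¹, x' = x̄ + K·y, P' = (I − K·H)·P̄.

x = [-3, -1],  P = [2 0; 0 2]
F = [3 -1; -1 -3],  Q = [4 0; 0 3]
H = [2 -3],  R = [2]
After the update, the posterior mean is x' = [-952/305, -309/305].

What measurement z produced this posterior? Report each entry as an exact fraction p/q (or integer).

x̄ = F·x = [-8, 6]
P̄ = F·P·Fᵀ + Q = [24 0; 0 23]
S = H·P̄·Hᵀ + R = [305]
K = P̄·Hᵀ·S⁻¹ = [48/305; -69/305]
x' − x̄ = [1488/305, -2139/305] = K·y
y = (KᵀK)⁻¹·Kᵀ·(x' − x̄) = [31]
z = y + H·x̄ = [31] + [-34] = [-3]

z = [-3]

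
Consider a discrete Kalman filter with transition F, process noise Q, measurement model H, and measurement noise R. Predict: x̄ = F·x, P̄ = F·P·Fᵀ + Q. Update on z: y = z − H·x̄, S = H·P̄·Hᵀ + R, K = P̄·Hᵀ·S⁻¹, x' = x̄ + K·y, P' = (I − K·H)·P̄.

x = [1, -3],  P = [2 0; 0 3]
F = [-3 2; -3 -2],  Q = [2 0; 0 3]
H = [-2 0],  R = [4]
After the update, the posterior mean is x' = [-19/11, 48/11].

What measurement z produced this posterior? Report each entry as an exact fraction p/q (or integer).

z = [3]

x̄ = F·x = [-9, 3]
P̄ = F·P·Fᵀ + Q = [32 6; 6 33]
S = H·P̄·Hᵀ + R = [132]
K = P̄·Hᵀ·S⁻¹ = [-16/33; -1/11]
x' − x̄ = [80/11, 15/11] = K·y
y = (KᵀK)⁻¹·Kᵀ·(x' − x̄) = [-15]
z = y + H·x̄ = [-15] + [18] = [3]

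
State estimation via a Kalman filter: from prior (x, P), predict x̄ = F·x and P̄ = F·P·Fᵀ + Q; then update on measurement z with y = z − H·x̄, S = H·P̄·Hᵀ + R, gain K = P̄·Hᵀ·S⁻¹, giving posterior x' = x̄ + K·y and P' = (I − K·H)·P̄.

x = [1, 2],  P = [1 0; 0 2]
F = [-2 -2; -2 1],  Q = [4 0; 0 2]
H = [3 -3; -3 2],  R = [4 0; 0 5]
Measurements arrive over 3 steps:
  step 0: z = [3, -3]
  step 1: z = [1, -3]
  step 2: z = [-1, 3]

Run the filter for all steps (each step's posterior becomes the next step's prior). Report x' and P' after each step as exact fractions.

step 0: x' = [-150/739, -966/739], P' = [2032/739 2208/739; 2208/739 2632/739]
step 1: x' = [187902/563833, -215499/563833], P' = [3726532/1691499 3843788/1691499; 3843788/1691499 4460872/1691499]
step 2: x' = [-634339622/336174571, -500472469/336174571], P' = [2225347804/1008523713 2297832836/1008523713; 2297832836/1008523713 2668539784/1008523713]

step 0: x̄ = F·x = [-6, 0]
step 0: P̄ = F·P·Fᵀ + Q = [16 0; 0 8]
step 0: y = z − H·x̄ = [21, -21]
step 0: S = H·P̄·Hᵀ + R = [220 -192; -192 181]
step 0: K = P̄·Hᵀ·S⁻¹ = [-132/739 -336/739; -318/739 -272/739]
step 0: x' = x̄ + K·y = [-150/739, -966/739]
step 0: P' = (I − K·H)·P̄ = [2032/739 2208/739; 2208/739 2632/739]
step 1: x̄ = F·x = [2232/739, -666/739]
step 1: P̄ = F·P·Fᵀ + Q = [39276/739 7280/739; 7280/739 3406/739]
step 1: y = z − H·x̄ = [-7955/739, 5811/739]
step 1: S = H·P̄·Hᵀ + R = [256054/739 -264720/739; -264720/739 283443/739]
step 1: K = P̄·Hᵀ·S⁻¹ = [-29314/563833 -698404/1691499; -154271/563833 -521924/1691499]
step 1: x' = x̄ + K·y = [187902/563833, -215499/563833]
step 1: P' = (I − K·H)·P̄ = [3726532/1691499 3843788/1691499; 3843788/1691499 4460872/1691499]
step 2: x̄ = F·x = [55194/563833, -591303/563833]
step 2: P̄ = F·P·Fᵀ + Q = [23421972/563833 4557320/563833; 4557320/563833 2458282/563833]
step 2: y = z − H·x̄ = [-2503324/563833, 3039687/563833]
step 2: S = H·P̄·Hᵀ + R = [153145858/563833 -157187640/563833; -157187640/563833 168762201/563833]
step 2: K = P̄·Hᵀ·S⁻¹ = [-18121258/336174571 -416075548/1008523713; -92676737/336174571 -311283788/1008523713]
step 2: x' = x̄ + K·y = [-634339622/336174571, -500472469/336174571]
step 2: P' = (I − K·H)·P̄ = [2225347804/1008523713 2297832836/1008523713; 2297832836/1008523713 2668539784/1008523713]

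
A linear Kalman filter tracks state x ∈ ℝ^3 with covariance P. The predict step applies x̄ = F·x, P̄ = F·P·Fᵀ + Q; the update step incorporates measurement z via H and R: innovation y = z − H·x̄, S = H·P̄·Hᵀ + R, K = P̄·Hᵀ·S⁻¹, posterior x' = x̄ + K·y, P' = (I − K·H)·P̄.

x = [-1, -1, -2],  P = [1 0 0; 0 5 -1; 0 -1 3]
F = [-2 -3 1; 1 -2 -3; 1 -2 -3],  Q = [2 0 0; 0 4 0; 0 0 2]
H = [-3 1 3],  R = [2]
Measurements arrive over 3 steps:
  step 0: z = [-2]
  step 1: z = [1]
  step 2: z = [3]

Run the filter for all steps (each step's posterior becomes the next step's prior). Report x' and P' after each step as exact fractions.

step 0: x' = [444/71, 301/71, 595/142], P' = [2808/71 2084/71 2106/71; 2084/71 5384/213 1492/71; 2106/71 1492/71 1615/71]
step 1: x' = [-177581/8443, -130826/8443, -131075/8443], P' = [21864392/42215 16398228/42215 16398294/42215; 16398228/42215 12445522/42215 12256456/42215; 16398294/42215 12256456/42215 12319828/42215]
step 2: x' = [69651765/1116811, 159314696/3350433, 53076432/1116811], P' = [4668944072/1116811 3507593108/1116811 3501708054/1116811; 3507593108/1116811 7917010165/3350433 2629578020/1116811; 3501708054/1116811 2629578020/1116811 2626839446/1116811]

step 0: x̄ = F·x = [3, 7, 7]
step 0: P̄ = F·P·Fᵀ + Q = [60 12 12; 12 40 36; 12 36 38]
step 0: y = z − H·x̄ = [-21]
step 0: S = H·P̄·Hᵀ + R = [852]
step 0: K = P̄·Hᵀ·S⁻¹ = [-11/71; 28/213; 19/142]
step 0: x' = x̄ + K·y = [444/71, 301/71, 595/142]
step 0: P' = (I − K·H)·P̄ = [2808/71 2084/71 2106/71; 2084/71 5384/213 1492/71; 2106/71 1492/71 1615/71]
step 1: x̄ = F·x = [-2987/142, -2101/142, -2101/142]
step 1: P̄ = F·P·Fᵀ + Q = [36773/71 27577/71 27577/71; 27577/71 65213/213 64361/213; 27577/71 64361/213 64787/213]
step 1: y = z − H·x̄ = [-415/142]
step 1: S = H·P̄·Hᵀ + R = [42215/213]
step 1: K = P̄·Hᵀ·S⁻¹ = [-33/42215; 10103/42215; 10529/42215]
step 1: x' = x̄ + K·y = [-177581/8443, -130826/8443, -131075/8443]
step 1: P' = (I − K·H)·P̄ = [21864392/42215 16398228/42215 16398294/42215; 16398228/42215 12445522/42215 12256456/42215; 16398294/42215 12256456/42215 12319828/42215]
step 2: x̄ = F·x = [616565/8443, 477296/8443, 477296/8443]
step 2: P̄ = F·P·Fᵀ + Q = [269518348/42215 210966342/42215 210966342/42215; 210966342/42215 165788588/42215 165619728/42215; 210966342/42215 165619728/42215 165704158/42215]
step 2: y = z − H·x̄ = [-34160/8443]
step 2: S = H·P̄·Hᵀ + R = [13401732/42215]
step 2: K = P̄·Hᵀ·S⁻¹ = [2942527/1116811; 14874373/6700866; 2486098/1116811]
step 2: x' = x̄ + K·y = [69651765/1116811, 159314696/3350433, 53076432/1116811]
step 2: P' = (I − K·H)·P̄ = [4668944072/1116811 3507593108/1116811 3501708054/1116811; 3507593108/1116811 7917010165/3350433 2629578020/1116811; 3501708054/1116811 2629578020/1116811 2626839446/1116811]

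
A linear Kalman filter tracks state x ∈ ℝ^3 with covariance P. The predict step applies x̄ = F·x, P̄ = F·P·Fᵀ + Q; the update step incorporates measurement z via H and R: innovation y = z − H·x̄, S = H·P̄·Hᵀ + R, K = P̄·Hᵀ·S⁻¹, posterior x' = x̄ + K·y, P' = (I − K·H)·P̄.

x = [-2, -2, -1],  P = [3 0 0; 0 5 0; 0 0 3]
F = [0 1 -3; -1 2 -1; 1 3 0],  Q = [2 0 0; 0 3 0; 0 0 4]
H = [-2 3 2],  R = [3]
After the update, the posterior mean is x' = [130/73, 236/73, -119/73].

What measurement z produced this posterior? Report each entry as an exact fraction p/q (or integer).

z = [3]

x̄ = F·x = [1, -1, -8]
P̄ = F·P·Fᵀ + Q = [34 19 15; 19 29 27; 15 27 52]
S = H·P̄·Hᵀ + R = [584]
K = P̄·Hᵀ·S⁻¹ = [19/584; 103/584; 155/584]
x' − x̄ = [57/73, 309/73, 465/73] = K·y
y = (KᵀK)⁻¹·Kᵀ·(x' − x̄) = [24]
z = y + H·x̄ = [24] + [-21] = [3]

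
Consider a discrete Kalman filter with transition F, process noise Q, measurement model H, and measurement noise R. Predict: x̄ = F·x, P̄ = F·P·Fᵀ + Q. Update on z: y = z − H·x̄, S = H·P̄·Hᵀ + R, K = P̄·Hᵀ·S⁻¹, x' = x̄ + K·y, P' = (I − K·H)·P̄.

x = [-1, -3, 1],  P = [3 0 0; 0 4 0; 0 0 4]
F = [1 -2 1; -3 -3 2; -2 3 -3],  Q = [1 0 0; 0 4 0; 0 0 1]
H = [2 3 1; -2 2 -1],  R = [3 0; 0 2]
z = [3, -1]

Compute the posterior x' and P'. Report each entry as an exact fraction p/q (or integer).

x' = [8737/3642, 1577/3642, -5530/1821]
P' = [464189/29136 1513/29136 -458081/14568; 1513/29136 5813/29136 -1501/14568; -458081/14568 -1501/14568 459965/7284]

x̄ = F·x = [6, 14, -10]
P̄ = F·P·Fᵀ + Q = [24 23 -42; 23 83 -42; -42 -42 85]
y = z − H·x̄ = [-41, -27]
S = H·P̄·Hᵀ + R = [787 481; 481 331]
K = P̄·Hᵀ·S⁻¹ = [5585/29136 -4595/29136; 5821/29136 5801/29136; -245/14568 -3385/14568]
x' = x̄ + K·y = [8737/3642, 1577/3642, -5530/1821]
P' = (I − K·H)·P̄ = [464189/29136 1513/29136 -458081/14568; 1513/29136 5813/29136 -1501/14568; -458081/14568 -1501/14568 459965/7284]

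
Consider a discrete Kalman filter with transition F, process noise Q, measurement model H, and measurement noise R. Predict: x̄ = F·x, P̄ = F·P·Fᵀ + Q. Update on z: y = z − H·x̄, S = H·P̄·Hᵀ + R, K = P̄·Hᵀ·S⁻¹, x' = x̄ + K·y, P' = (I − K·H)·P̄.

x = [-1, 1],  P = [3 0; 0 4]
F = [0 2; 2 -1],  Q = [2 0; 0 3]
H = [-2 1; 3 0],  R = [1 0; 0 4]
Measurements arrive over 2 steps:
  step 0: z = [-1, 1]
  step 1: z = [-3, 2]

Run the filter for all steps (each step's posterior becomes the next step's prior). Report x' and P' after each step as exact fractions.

step 0: x' = [103/395, -231/395], P' = [148/395 274/395; 274/395 3513/1580]
step 1: x' = [515978/537787, -368089/537787], P' = [161476/537787 248820/537787; 248820/537787 806549/537787]

step 0: x̄ = F·x = [2, -3]
step 0: P̄ = F·P·Fᵀ + Q = [18 -8; -8 19]
step 0: y = z − H·x̄ = [6, -5]
step 0: S = H·P̄·Hᵀ + R = [124 -132; -132 166]
step 0: K = P̄·Hᵀ·S⁻¹ = [-22/395 111/395; 1321/1580 411/790]
step 0: x' = x̄ + K·y = [103/395, -231/395]
step 0: P' = (I − K·H)·P̄ = [148/395 274/395; 274/395 3513/1580]
step 1: x̄ = F·x = [-462/395, 437/395]
step 1: P̄ = F·P·Fᵀ + Q = [4303/395 -1321/790; -1321/790 6237/1580]
step 1: y = z − H·x̄ = [-2546/395, 2176/395]
step 1: S = H·P̄·Hᵀ + R = [87233/1580 -55599/790; -55599/790 40307/395]
step 1: K = P̄·Hᵀ·S⁻¹ = [-74132/537787 121107/537787; 308909/537787 186615/537787]
step 1: x' = x̄ + K·y = [515978/537787, -368089/537787]
step 1: P' = (I − K·H)·P̄ = [161476/537787 248820/537787; 248820/537787 806549/537787]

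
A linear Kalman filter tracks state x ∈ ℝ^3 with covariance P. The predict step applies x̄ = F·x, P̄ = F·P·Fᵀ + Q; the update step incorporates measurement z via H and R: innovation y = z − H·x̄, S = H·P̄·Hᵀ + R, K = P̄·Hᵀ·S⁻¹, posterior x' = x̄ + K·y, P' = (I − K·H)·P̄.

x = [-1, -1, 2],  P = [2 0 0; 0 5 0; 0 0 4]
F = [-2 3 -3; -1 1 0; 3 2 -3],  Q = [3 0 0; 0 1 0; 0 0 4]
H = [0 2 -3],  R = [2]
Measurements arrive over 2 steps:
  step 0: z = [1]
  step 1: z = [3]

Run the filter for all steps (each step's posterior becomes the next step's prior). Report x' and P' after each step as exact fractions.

step 0: x̄ = F·x = [-7, 0, -11]
step 0: P̄ = F·P·Fᵀ + Q = [92 19 54; 19 8 4; 54 4 78]
step 0: y = z − H·x̄ = [-32]
step 0: S = H·P̄·Hᵀ + R = [688]
step 0: K = P̄·Hᵀ·S⁻¹ = [-31/172; 1/172; -113/344]
step 0: x' = x̄ + K·y = [-53/43, -8/43, -21/43]
step 0: P' = (I − K·H)·P̄ = [2995/43 848/43 1141/86; 848/43 343/43 457/86; 1141/86 457/86 647/172]
step 1: x̄ = F·x = [145/43, 45/43, -112/43]
step 1: P̄ = F·P·Fᵀ + Q = [36835/172 3805/43 -61421/172; 3805/43 1685/43 -6425/43; -61421/172 -6425/43 108479/172]
step 1: y = z − H·x̄ = [-297/43]
step 1: S = H·P̄·Hᵀ + R = [1312015/172]
step 1: K = P̄·Hᵀ·S⁻¹ = [4051/24755; 18116/262403; -376837/1312015]
step 1: x' = x̄ + K·y = [55496/24755, 149481/262403, -814537/1312015]
step 1: P' = (I − K·H)·P̄ = [244701/24755 11432/4951 35406/24755; 11432/4951 742145/262403 482686/262403; 35406/24755 482686/262403 1860178/1312015]

step 0: x' = [-53/43, -8/43, -21/43], P' = [2995/43 848/43 1141/86; 848/43 343/43 457/86; 1141/86 457/86 647/172]
step 1: x' = [55496/24755, 149481/262403, -814537/1312015], P' = [244701/24755 11432/4951 35406/24755; 11432/4951 742145/262403 482686/262403; 35406/24755 482686/262403 1860178/1312015]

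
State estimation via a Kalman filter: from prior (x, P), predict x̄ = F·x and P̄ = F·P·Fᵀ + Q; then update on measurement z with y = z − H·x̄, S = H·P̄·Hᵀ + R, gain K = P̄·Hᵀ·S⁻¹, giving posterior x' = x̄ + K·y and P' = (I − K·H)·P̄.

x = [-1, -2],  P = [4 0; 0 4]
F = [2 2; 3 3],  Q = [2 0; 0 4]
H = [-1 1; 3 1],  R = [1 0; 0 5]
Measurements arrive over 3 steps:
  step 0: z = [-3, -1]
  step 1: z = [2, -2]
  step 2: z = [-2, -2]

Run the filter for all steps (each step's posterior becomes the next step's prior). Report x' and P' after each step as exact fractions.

step 0: x' = [334/1045, -2437/1045], P' = [74/209 32/209; 32/209 172/209]
step 1: x' = [-236482/233965, 146271/233965], P' = [81562/233965 33724/233965; 33724/233965 189098/233965]
step 2: x' = [-23377098/256291565, -477762201/256291565], P' = [89306162/256291565 36878024/256291565; 36878024/256291565 207037648/256291565]

step 0: x̄ = F·x = [-6, -9]
step 0: P̄ = F·P·Fᵀ + Q = [34 48; 48 76]
step 0: y = z − H·x̄ = [0, 26]
step 0: S = H·P̄·Hᵀ + R = [15 70; 70 675]
step 0: K = P̄·Hᵀ·S⁻¹ = [-42/209 254/1045; 140/209 268/1045]
step 0: x' = x̄ + K·y = [334/1045, -2437/1045]
step 0: P' = (I − K·H)·P̄ = [74/209 32/209; 32/209 172/209]
step 1: x̄ = F·x = [-4206/1045, -6309/1045]
step 1: P̄ = F·P·Fᵀ + Q = [1658/209 1860/209; 1860/209 3626/209]
step 1: y = z − H·x̄ = [4193/1045, 16837/1045]
step 1: S = H·P̄·Hᵀ + R = [1773/209 2372/209; 2372/209 30753/209]
step 1: K = P̄·Hᵀ·S⁻¹ = [-47838/233965 55682/233965; 155374/233965 58054/233965]
step 1: x' = x̄ + K·y = [-236482/233965, 146271/233965]
step 1: P' = (I − K·H)·P̄ = [81562/233965 33724/233965; 33724/233965 189098/233965]
step 2: x̄ = F·x = [-180422/233965, -270633/233965]
step 2: P̄ = F·P·Fᵀ + Q = [1820362/233965 2028648/233965; 2028648/233965 3978832/233965]
step 2: y = z − H·x̄ = [-377719/233965, 343969/233965]
step 2: S = H·P̄·Hᵀ + R = [1975863/233965 2575042/233965; 2575042/233965 33703803/233965]
step 2: K = P̄·Hᵀ·S⁻¹ = [-52428138/256291565 60959302/256291565; 170159624/256291565 63534344/256291565]
step 2: x' = x̄ + K·y = [-23377098/256291565, -477762201/256291565]
step 2: P' = (I − K·H)·P̄ = [89306162/256291565 36878024/256291565; 36878024/256291565 207037648/256291565]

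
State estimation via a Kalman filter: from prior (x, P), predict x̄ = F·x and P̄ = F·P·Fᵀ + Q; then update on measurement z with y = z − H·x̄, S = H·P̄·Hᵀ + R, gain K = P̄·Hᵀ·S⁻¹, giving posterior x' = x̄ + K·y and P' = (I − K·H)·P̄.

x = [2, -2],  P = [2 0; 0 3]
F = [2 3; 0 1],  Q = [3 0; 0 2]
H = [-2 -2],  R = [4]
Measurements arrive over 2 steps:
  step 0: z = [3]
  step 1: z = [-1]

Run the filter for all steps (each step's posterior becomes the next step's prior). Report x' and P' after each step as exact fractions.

step 0: x' = [-13/124, -89/62], P' = [147/62 -50/31; -50/31 57/31]
step 1: x' = [-35/74, 47/74], P' = [1289/592 -459/296; -459/296 277/148]

step 0: x̄ = F·x = [-2, -2]
step 0: P̄ = F·P·Fᵀ + Q = [38 9; 9 5]
step 0: y = z − H·x̄ = [-5]
step 0: S = H·P̄·Hᵀ + R = [248]
step 0: K = P̄·Hᵀ·S⁻¹ = [-47/124; -7/62]
step 0: x' = x̄ + K·y = [-13/124, -89/62]
step 0: P' = (I − K·H)·P̄ = [147/62 -50/31; -50/31 57/31]
step 1: x̄ = F·x = [-140/31, -89/62]
step 1: P̄ = F·P·Fᵀ + Q = [300/31 71/31; 71/31 119/31]
step 1: y = z − H·x̄ = [-400/31]
step 1: S = H·P̄·Hᵀ + R = [2368/31]
step 1: K = P̄·Hᵀ·S⁻¹ = [-371/1184; -95/592]
step 1: x' = x̄ + K·y = [-35/74, 47/74]
step 1: P' = (I − K·H)·P̄ = [1289/592 -459/296; -459/296 277/148]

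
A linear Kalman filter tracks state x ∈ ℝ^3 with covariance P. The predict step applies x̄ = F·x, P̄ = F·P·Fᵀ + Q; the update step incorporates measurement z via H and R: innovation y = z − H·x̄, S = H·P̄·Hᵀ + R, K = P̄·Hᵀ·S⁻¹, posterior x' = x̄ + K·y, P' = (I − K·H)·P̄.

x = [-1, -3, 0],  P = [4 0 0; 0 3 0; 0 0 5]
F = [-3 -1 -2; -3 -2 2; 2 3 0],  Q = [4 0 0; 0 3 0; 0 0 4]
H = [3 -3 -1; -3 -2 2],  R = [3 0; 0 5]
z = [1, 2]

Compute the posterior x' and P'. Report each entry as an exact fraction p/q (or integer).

x̄ = F·x = [6, 9, -11]
P̄ = F·P·Fᵀ + Q = [63 22 -33; 22 71 -42; -33 -42 47]
y = z − H·x̄ = [-1, 60]
S = H·P̄·Hᵀ + R = [806 -298; -298 2040]
K = P̄·Hᵀ·S⁻¹ = [114569/777718 -97253/777718; -75304/388859 -133321/777718; 20873/777718 108651/777718]
x' = x̄ + K·y = [-1283441/777718, -424595/388859, -2056711/777718]
P' = (I − K·H)·P̄ = [2044823/777718 741665/777718 3565767/777718; 741665/777718 237203/388859 1253601/777718; 3565767/777718 1253601/777718 6873879/777718]

x' = [-1283441/777718, -424595/388859, -2056711/777718]
P' = [2044823/777718 741665/777718 3565767/777718; 741665/777718 237203/388859 1253601/777718; 3565767/777718 1253601/777718 6873879/777718]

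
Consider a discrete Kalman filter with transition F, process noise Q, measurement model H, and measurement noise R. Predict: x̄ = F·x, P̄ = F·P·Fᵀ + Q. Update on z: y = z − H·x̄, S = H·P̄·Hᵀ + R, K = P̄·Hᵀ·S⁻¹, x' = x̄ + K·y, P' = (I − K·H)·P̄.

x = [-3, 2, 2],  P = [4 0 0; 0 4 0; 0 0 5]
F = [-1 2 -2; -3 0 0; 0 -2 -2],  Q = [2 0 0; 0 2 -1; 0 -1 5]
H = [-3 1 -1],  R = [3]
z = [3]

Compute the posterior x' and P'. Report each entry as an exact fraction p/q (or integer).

x' = [916/207, 1237/138, -169/23]
P' = [1732/207 887/69 -262/23; 887/69 1747/46 -14/23; -262/23 -14/23 781/23]

x̄ = F·x = [3, 9, -8]
P̄ = F·P·Fᵀ + Q = [42 12 4; 12 38 -1; 4 -1 41]
y = z − H·x̄ = [-5]
S = H·P̄·Hᵀ + R = [414]
K = P̄·Hᵀ·S⁻¹ = [-59/207; 1/138; -3/23]
x' = x̄ + K·y = [916/207, 1237/138, -169/23]
P' = (I − K·H)·P̄ = [1732/207 887/69 -262/23; 887/69 1747/46 -14/23; -262/23 -14/23 781/23]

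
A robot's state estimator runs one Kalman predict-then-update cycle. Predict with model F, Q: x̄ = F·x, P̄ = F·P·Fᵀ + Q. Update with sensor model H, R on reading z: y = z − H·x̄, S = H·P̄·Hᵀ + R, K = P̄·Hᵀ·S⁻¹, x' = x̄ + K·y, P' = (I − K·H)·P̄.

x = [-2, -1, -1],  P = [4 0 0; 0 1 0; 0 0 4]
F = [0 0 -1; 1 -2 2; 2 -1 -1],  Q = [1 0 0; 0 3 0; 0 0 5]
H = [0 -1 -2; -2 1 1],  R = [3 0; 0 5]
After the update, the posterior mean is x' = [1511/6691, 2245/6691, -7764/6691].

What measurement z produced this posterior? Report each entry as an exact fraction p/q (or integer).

z = [2, -1]

x̄ = F·x = [1, -2, -2]
P̄ = F·P·Fᵀ + Q = [5 -8 4; -8 27 2; 4 2 26]
S = H·P̄·Hᵀ + R = [142 -85; -85 98]
K = P̄·Hᵀ·S⁻¹ = [-1190/6691 -1988/6691; 787/6691 3755/6691; -3592/6691 -1750/6691]
x' − x̄ = [-5180/6691, 15627/6691, 5618/6691] = K·y
y = (KᵀK)⁻¹·Kᵀ·(x' − x̄) = [-4, 5]
z = y + H·x̄ = [-4, 5] + [6, -6] = [2, -1]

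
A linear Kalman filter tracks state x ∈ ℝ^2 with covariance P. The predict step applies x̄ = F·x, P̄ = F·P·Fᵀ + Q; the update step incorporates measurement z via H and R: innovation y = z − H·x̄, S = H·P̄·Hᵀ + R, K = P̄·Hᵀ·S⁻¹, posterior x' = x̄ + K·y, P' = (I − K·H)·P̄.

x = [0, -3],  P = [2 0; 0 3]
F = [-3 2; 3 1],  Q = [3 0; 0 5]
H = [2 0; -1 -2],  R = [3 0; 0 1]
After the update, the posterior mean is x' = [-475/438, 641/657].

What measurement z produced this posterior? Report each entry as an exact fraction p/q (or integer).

z = [-2, -1]

x̄ = F·x = [-6, -3]
P̄ = F·P·Fᵀ + Q = [33 -12; -12 26]
S = H·P̄·Hᵀ + R = [135 -18; -18 90]
K = P̄·Hᵀ·S⁻¹ = [107/219 -1/438; -160/657 -36/73]
x' − x̄ = [2153/438, 2612/657] = K·y
y = (KᵀK)⁻¹·Kᵀ·(x' − x̄) = [10, -13]
z = y + H·x̄ = [10, -13] + [-12, 12] = [-2, -1]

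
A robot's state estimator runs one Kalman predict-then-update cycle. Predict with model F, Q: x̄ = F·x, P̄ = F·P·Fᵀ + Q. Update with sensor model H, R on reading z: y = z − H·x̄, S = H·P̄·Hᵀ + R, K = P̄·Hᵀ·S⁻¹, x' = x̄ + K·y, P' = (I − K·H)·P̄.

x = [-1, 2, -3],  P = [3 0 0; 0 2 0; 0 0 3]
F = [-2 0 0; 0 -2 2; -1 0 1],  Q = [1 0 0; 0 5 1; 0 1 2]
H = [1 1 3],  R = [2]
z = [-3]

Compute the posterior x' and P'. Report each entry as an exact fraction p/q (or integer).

x̄ = F·x = [2, -10, -2]
P̄ = F·P·Fᵀ + Q = [13 0 6; 0 25 7; 6 7 8]
y = z − H·x̄ = [11]
S = H·P̄·Hᵀ + R = [190]
K = P̄·Hᵀ·S⁻¹ = [31/190; 23/95; 37/190]
x' = x̄ + K·y = [721/190, -697/95, 27/190]
P' = (I − K·H)·P̄ = [1509/190 -713/95 -7/190; -713/95 1317/95 -186/95; -7/190 -186/95 151/190]

x' = [721/190, -697/95, 27/190]
P' = [1509/190 -713/95 -7/190; -713/95 1317/95 -186/95; -7/190 -186/95 151/190]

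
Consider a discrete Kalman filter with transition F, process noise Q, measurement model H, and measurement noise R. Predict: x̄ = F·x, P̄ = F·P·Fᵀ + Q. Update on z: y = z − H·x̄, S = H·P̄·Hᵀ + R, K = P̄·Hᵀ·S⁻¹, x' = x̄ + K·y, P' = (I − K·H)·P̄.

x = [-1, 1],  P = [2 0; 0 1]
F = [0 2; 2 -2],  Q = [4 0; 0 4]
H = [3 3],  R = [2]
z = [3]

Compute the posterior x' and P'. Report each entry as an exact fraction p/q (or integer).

x̄ = F·x = [2, -4]
P̄ = F·P·Fᵀ + Q = [8 -4; -4 16]
y = z − H·x̄ = [9]
S = H·P̄·Hᵀ + R = [146]
K = P̄·Hᵀ·S⁻¹ = [6/73; 18/73]
x' = x̄ + K·y = [200/73, -130/73]
P' = (I − K·H)·P̄ = [512/73 -508/73; -508/73 520/73]

x' = [200/73, -130/73]
P' = [512/73 -508/73; -508/73 520/73]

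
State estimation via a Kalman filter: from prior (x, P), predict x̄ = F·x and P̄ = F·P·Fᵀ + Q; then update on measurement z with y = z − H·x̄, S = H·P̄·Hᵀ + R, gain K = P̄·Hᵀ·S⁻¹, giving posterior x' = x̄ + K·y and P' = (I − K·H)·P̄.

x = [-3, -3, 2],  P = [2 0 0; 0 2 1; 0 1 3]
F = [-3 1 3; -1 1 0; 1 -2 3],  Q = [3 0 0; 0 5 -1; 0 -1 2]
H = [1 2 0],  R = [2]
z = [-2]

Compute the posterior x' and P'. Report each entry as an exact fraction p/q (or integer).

x' = [94/23, -203/69, 193/23]
P' = [274/23 -124/23 244/23; -124/23 401/138 -121/23; 244/23 -121/23 615/23]

x̄ = F·x = [12, 0, 9]
P̄ = F·P·Fᵀ + Q = [56 11 14; 11 9 -4; 14 -4 27]
y = z − H·x̄ = [-14]
S = H·P̄·Hᵀ + R = [138]
K = P̄·Hᵀ·S⁻¹ = [13/23; 29/138; 1/23]
x' = x̄ + K·y = [94/23, -203/69, 193/23]
P' = (I − K·H)·P̄ = [274/23 -124/23 244/23; -124/23 401/138 -121/23; 244/23 -121/23 615/23]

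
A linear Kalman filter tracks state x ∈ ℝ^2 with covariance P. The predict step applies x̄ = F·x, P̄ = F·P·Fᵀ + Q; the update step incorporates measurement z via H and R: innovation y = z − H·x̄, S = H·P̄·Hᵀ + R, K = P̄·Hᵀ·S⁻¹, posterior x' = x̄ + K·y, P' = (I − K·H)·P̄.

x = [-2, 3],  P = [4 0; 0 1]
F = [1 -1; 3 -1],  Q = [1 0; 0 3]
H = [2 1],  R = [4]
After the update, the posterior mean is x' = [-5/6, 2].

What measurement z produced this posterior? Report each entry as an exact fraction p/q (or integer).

x̄ = F·x = [-5, -9]
P̄ = F·P·Fᵀ + Q = [6 13; 13 40]
S = H·P̄·Hᵀ + R = [120]
K = P̄·Hᵀ·S⁻¹ = [5/24; 11/20]
x' − x̄ = [25/6, 11] = K·y
y = (KᵀK)⁻¹·Kᵀ·(x' − x̄) = [20]
z = y + H·x̄ = [20] + [-19] = [1]

z = [1]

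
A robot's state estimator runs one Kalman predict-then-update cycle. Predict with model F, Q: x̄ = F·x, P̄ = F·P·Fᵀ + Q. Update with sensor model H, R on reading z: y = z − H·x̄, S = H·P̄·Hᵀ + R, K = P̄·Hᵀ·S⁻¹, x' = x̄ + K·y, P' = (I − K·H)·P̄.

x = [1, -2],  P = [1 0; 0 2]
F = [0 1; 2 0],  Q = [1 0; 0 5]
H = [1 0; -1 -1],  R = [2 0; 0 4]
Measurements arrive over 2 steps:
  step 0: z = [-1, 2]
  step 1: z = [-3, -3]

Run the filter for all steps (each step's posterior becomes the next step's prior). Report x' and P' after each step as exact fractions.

step 0: x' = [-115/71, 25/71], P' = [78/71 -54/71; -54/71 234/71]
step 1: x' = [-8711/6001, 13546/6001], P' = [7842/6001 -6266/6001; -6266/6001 21542/6001]

step 0: x̄ = F·x = [-2, 2]
step 0: P̄ = F·P·Fᵀ + Q = [3 0; 0 9]
step 0: y = z − H·x̄ = [1, 2]
step 0: S = H·P̄·Hᵀ + R = [5 -3; -3 16]
step 0: K = P̄·Hᵀ·S⁻¹ = [39/71 -6/71; -27/71 -45/71]
step 0: x' = x̄ + K·y = [-115/71, 25/71]
step 0: P' = (I − K·H)·P̄ = [78/71 -54/71; -54/71 234/71]
step 1: x̄ = F·x = [25/71, -230/71]
step 1: P̄ = F·P·Fᵀ + Q = [305/71 -108/71; -108/71 667/71]
step 1: y = z − H·x̄ = [-238/71, -418/71]
step 1: S = H·P̄·Hᵀ + R = [447/71 -197/71; -197/71 1040/71]
step 1: K = P̄·Hᵀ·S⁻¹ = [3921/6001 -394/6001; -3133/6001 -3819/6001]
step 1: x' = x̄ + K·y = [-8711/6001, 13546/6001]
step 1: P' = (I − K·H)·P̄ = [7842/6001 -6266/6001; -6266/6001 21542/6001]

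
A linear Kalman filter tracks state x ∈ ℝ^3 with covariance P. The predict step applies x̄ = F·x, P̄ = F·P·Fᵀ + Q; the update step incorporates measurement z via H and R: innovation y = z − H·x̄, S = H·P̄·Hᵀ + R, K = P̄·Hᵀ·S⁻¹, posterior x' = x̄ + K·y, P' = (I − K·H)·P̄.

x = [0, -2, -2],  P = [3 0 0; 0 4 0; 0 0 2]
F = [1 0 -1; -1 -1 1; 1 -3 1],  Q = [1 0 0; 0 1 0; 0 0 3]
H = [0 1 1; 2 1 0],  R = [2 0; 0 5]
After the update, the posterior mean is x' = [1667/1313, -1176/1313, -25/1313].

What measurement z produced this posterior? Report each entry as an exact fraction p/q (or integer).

x̄ = F·x = [2, 0, 4]
P̄ = F·P·Fᵀ + Q = [6 -5 1; -5 10 11; 1 11 44]
S = H·P̄·Hᵀ + R = [78 13; 13 19]
K = P̄·Hᵀ·S⁻¹ = [-167/1313 46/101; 399/1313 -21/101; 876/1313 23/101]
x' − x̄ = [-959/1313, -1176/1313, -5277/1313] = K·y
y = (KᵀK)⁻¹·Kᵀ·(x' − x̄) = [-5, -3]
z = y + H·x̄ = [-5, -3] + [4, 4] = [-1, 1]

z = [-1, 1]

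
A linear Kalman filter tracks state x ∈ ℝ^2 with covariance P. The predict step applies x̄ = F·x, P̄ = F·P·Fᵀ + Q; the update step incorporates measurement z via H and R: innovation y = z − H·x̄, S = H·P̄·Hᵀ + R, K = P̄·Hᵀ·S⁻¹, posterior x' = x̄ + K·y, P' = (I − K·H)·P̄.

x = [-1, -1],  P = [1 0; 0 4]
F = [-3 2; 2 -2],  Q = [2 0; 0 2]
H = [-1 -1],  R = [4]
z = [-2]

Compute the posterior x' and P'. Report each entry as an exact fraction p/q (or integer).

x' = [14/9, 0]
P' = [218/9 -22; -22 22]

x̄ = F·x = [1, 0]
P̄ = F·P·Fᵀ + Q = [27 -22; -22 22]
y = z − H·x̄ = [-1]
S = H·P̄·Hᵀ + R = [9]
K = P̄·Hᵀ·S⁻¹ = [-5/9; 0]
x' = x̄ + K·y = [14/9, 0]
P' = (I − K·H)·P̄ = [218/9 -22; -22 22]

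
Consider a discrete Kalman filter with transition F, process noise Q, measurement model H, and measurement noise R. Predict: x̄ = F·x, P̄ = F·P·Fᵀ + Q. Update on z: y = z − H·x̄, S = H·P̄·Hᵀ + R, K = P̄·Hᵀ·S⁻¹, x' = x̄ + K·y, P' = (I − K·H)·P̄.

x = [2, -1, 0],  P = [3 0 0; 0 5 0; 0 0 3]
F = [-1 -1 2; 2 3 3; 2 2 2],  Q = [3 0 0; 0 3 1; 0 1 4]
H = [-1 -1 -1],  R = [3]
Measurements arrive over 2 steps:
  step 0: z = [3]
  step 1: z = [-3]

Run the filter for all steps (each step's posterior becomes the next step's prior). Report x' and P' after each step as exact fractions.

step 0: x' = [-349/269, -456/269, 13/269], P' = [5931/269 -3127/269 -2756/269; -3127/269 2378/269 1184/269; -2756/269 1184/269 1887/269]
step 1: x' = [179766/21143, -113257/63429, -246515/63429], P' = [490863/21143 -184371/21143 -280743/21143; -184371/21143 433612/63429 201551/63429; -280743/21143 201551/63429 669247/63429]

step 0: x̄ = F·x = [-1, 1, 2]
step 0: P̄ = F·P·Fᵀ + Q = [23 -3 -4; -3 87 61; -4 61 48]
step 0: y = z − H·x̄ = [5]
step 0: S = H·P̄·Hᵀ + R = [269]
step 0: K = P̄·Hᵀ·S⁻¹ = [-16/269; -145/269; -105/269]
step 0: x' = x̄ + K·y = [-349/269, -456/269, 13/269]
step 0: P' = (I − K·H)·P̄ = [5931/269 -3127/269 -2756/269; -3127/269 2378/269 1184/269; -2756/269 1184/269 1887/269]
step 1: x̄ = F·x = [831/269, -2027/269, -1584/269]
step 1: P̄ = F·P·Fᵀ + Q = [16698/269 8757/269 294/269; 8757/269 13632/269 4961/269; 294/269 4961/269 4268/269]
step 1: y = z − H·x̄ = [-3587/269]
step 1: S = H·P̄·Hᵀ + R = [63429/269]
step 1: K = P̄·Hᵀ·S⁻¹ = [-8583/21143; -27350/63429; -9523/63429]
step 1: x' = x̄ + K·y = [179766/21143, -113257/63429, -246515/63429]
step 1: P' = (I − K·H)·P̄ = [490863/21143 -184371/21143 -280743/21143; -184371/21143 433612/63429 201551/63429; -280743/21143 201551/63429 669247/63429]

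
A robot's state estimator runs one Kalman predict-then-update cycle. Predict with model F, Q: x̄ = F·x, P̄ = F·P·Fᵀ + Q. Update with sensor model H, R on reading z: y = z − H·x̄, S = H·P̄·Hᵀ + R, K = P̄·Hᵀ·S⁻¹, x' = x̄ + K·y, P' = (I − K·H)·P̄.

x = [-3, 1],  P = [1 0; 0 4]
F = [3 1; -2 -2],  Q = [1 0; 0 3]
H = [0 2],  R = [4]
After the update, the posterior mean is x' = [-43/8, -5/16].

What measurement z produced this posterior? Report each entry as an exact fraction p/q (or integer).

z = [-1]

x̄ = F·x = [-8, 4]
P̄ = F·P·Fᵀ + Q = [14 -14; -14 23]
S = H·P̄·Hᵀ + R = [96]
K = P̄·Hᵀ·S⁻¹ = [-7/24; 23/48]
x' − x̄ = [21/8, -69/16] = K·y
y = (KᵀK)⁻¹·Kᵀ·(x' − x̄) = [-9]
z = y + H·x̄ = [-9] + [8] = [-1]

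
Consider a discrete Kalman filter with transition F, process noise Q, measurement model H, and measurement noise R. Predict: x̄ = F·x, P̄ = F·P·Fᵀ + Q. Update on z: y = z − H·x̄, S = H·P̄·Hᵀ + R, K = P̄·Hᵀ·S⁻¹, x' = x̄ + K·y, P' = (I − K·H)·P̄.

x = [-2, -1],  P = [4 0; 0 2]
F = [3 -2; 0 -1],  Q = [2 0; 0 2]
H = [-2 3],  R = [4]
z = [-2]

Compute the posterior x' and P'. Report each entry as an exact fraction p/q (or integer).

x' = [21/11, 31/44]
P' = [106/11 64/11; 64/11 43/11]

x̄ = F·x = [-4, 1]
P̄ = F·P·Fᵀ + Q = [46 4; 4 4]
y = z − H·x̄ = [-13]
S = H·P̄·Hᵀ + R = [176]
K = P̄·Hᵀ·S⁻¹ = [-5/11; 1/44]
x' = x̄ + K·y = [21/11, 31/44]
P' = (I − K·H)·P̄ = [106/11 64/11; 64/11 43/11]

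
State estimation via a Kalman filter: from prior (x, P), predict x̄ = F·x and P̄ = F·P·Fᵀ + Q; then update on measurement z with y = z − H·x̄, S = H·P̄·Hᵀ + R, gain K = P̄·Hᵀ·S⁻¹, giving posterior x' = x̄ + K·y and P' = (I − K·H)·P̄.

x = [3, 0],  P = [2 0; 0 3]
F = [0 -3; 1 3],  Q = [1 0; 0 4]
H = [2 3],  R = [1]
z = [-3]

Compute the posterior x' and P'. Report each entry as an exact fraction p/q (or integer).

x̄ = F·x = [0, 3]
P̄ = F·P·Fᵀ + Q = [28 -27; -27 33]
y = z − H·x̄ = [-12]
S = H·P̄·Hᵀ + R = [86]
K = P̄·Hᵀ·S⁻¹ = [-25/86; 45/86]
x' = x̄ + K·y = [150/43, -141/43]
P' = (I − K·H)·P̄ = [1783/86 -1197/86; -1197/86 813/86]

x' = [150/43, -141/43]
P' = [1783/86 -1197/86; -1197/86 813/86]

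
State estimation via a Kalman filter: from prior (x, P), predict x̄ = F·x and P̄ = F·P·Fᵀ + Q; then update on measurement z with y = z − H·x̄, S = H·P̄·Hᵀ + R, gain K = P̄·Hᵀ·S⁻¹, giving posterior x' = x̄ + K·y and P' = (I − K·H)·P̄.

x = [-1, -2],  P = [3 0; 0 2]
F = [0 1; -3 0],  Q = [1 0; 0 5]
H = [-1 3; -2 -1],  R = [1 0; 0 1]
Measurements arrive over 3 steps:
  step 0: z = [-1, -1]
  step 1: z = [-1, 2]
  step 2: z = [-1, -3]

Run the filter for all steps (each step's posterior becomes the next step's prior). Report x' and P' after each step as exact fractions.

step 0: x̄ = F·x = [-2, 3]
step 0: P̄ = F·P·Fᵀ + Q = [3 0; 0 32]
step 0: y = z − H·x̄ = [-12, -2]
step 0: S = H·P̄·Hᵀ + R = [292 -90; -90 45]
step 0: K = P̄·Hᵀ·S⁻¹ = [-15/112 -337/840; 2/7 -44/315]
step 0: x' = x̄ + K·y = [43/105, -47/315]
step 0: P' = (I − K·H)·P̄ = [107/560 2/105; 2/105 32/315]
step 1: x̄ = F·x = [-47/315, -43/35]
step 1: P̄ = F·P·Fᵀ + Q = [347/315 -2/35; -2/35 3763/560]
step 1: y = z − H·x̄ = [799/315, 149/315]
step 1: S = H·P̄·Hᵀ + R = [317123/5040 -89057/5040; -89057/5040 59963/5040]
step 1: K = P̄·Hᵀ·S⁻¹ = [-267453/2199305 -793927/2199305; 623963/2199305 -294328/2199305]
step 1: x' = x̄ + K·y = [-1382087/2199305, -1258538/2199305]
step 1: P' = (I − K·H)·P̄ = [378462/2199305 37003/2199305; 37003/2199305 220322/2199305]
step 2: x̄ = F·x = [-1258538/2199305, 4146261/2199305]
step 2: P̄ = F·P·Fᵀ + Q = [2419627/2199305 -111009/2199305; -111009/2199305 14402683/2199305]
step 2: y = z − H·x̄ = [-15896626/2199305, -993746/439861]
step 2: S = H·P̄·Hᵀ + R = [134909133/2199305 -7562750/439861; -7562750/439861 5167292/439861]
step 2: K = P̄·Hᵀ·S⁻¹ = [-4370463/35950076 -337366397/934701976; 10195301/35950076 -125060049/934701976]
step 2: x' = x̄ + K·y = [40332507/35950076, 4950251/35950076]
step 2: P' = (I − K·H)·P̄ = [160818747/934701976 15728903/934701976; 15728903/934701976 93602243/934701976]

step 0: x' = [43/105, -47/315], P' = [107/560 2/105; 2/105 32/315]
step 1: x' = [-1382087/2199305, -1258538/2199305], P' = [378462/2199305 37003/2199305; 37003/2199305 220322/2199305]
step 2: x' = [40332507/35950076, 4950251/35950076], P' = [160818747/934701976 15728903/934701976; 15728903/934701976 93602243/934701976]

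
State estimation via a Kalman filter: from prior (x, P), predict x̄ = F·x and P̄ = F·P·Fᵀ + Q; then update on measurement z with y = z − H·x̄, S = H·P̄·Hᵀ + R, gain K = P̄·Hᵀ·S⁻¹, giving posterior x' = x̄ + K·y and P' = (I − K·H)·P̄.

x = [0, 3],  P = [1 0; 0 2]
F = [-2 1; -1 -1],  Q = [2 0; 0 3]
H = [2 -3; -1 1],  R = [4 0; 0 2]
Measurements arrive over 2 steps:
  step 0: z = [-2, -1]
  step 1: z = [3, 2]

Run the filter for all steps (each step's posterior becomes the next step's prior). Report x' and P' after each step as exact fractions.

step 0: x̄ = F·x = [3, -3]
step 0: P̄ = F·P·Fᵀ + Q = [8 0; 0 6]
step 0: y = z − H·x̄ = [-17, 5]
step 0: S = H·P̄·Hᵀ + R = [90 -34; -34 16]
step 0: K = P̄·Hᵀ·S⁻¹ = [-4/71 -44/71; -21/71 -18/71]
step 0: x' = x̄ + K·y = [61/71, 54/71]
step 0: P' = (I − K·H)·P̄ = [280/71 192/71; 192/71 156/71]
step 1: x̄ = F·x = [-68/71, -115/71]
step 1: P̄ = F·P·Fᵀ + Q = [650/71 596/71; 596/71 1033/71]
step 1: y = z − H·x̄ = [4/71, 189/71]
step 1: S = H·P̄·Hᵀ + R = [5029/71 -1419/71; -1419/71 633/71]
step 1: K = P̄·Hᵀ·S⁻¹ = [-905/2746 -2263/2746; -689/1373 -1790/4119]
step 1: x' = x̄ + K·y = [-8705/2746, -3851/1373]
step 1: P' = (I − K·H)·P̄ = [8599/1373 6336/1373; 6336/1373 15428/4119]

step 0: x' = [61/71, 54/71], P' = [280/71 192/71; 192/71 156/71]
step 1: x' = [-8705/2746, -3851/1373], P' = [8599/1373 6336/1373; 6336/1373 15428/4119]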